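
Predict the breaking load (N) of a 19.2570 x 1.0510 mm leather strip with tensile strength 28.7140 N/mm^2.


Formula: F = TS * w * t
Substituting: F = 28.7140 * 19.2570 * 1.0510
Result: 581.1457 N


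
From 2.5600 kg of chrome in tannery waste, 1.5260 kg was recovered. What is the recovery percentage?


Formula: Recovery = recovered / input * 100
Substituting: Recovery = 1.5260 / 2.5600 * 100
Result: 59.6094 %


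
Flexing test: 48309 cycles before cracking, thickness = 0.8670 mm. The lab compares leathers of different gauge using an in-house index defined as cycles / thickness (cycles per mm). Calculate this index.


Formula: Index = cycles / thickness
Substituting: Index = 48309 / 0.8670
Result: 55719.7232 cycles/mm


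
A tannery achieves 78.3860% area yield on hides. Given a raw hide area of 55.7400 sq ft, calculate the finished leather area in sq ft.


Formula: finished = raw * yield / 100
Substituting: finished = 55.7400 * 78.3860 / 100
Result: 43.6924 sq ft


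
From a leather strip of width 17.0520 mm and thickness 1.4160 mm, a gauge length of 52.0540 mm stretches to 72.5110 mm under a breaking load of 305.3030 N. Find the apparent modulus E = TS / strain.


TS = F / (w * t) = 305.3030 / (17.0520 * 1.4160) = 12.6442 N/mm^2
strain = (Lf - L0) / L0 = (72.5110 - 52.0540) / 52.0540 = 0.3930
E = TS / strain = 12.6442 / 0.3930 = 32.1740 N/mm^2


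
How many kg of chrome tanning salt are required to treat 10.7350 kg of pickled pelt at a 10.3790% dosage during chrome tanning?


Formula: Chrome = substrate * pct / 100
Substituting: Chrome = 10.7350 * 10.3790 / 100
Result: 1.1142 kg


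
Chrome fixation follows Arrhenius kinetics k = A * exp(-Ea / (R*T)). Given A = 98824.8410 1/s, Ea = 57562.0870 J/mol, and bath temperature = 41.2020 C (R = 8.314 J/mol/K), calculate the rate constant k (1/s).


T_K = T_C + 273.15 = 41.2020 + 273.15 = 314.3520 K
exponent = -Ea / (R * T_K) = -57562.0870 / (8.314 * 314.3520) = -22.0247
k = A * exp(exponent) = 98824.8410 * exp(-22.0247) = 2.6894e-05 1/s


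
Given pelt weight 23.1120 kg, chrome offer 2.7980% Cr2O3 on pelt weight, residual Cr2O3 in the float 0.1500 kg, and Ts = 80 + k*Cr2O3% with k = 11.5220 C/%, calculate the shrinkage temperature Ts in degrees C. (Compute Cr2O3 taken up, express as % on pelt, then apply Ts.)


Offered = pelt * offer_pct / 100 = 23.1120 * 2.7980 / 100 = 0.6467 kg
Uptake = offered - residual = 0.6467 - 0.1500 = 0.4967 kg
Cr2O3% on pelt = uptake / pelt * 100 = 0.4967 / 23.1120 * 100 = 2.1490 %
Ts = 80 + k * Cr2O3% = 80 + 11.5220 * 2.1490 = 104.7606 C


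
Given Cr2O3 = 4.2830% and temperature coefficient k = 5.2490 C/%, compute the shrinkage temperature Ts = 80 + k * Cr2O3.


Formula: Ts = 80 + k * Cr2O3
Substituting: Ts = 80 + 5.2490 * 4.2830
Result: 102.4815 C


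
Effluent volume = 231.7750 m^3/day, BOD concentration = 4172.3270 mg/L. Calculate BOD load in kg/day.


Formula: BOD_load = volume * conc / 1000
Substituting: BOD_load = 231.7750 * 4172.3270 / 1000
Result: 967.0411 kg/day


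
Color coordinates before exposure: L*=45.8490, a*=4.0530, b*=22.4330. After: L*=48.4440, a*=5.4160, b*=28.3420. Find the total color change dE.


dL = 2.5950, da = 1.3630, db = 5.9090
dE = sqrt(2.5950^2 + 1.3630^2 + 5.9090^2) = 6.5961


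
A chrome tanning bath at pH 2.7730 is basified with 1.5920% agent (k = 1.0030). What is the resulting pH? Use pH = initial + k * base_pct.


Formula: pH_final = pH_initial + k * base_pct
Substituting: pH_final = 2.7730 + 1.0030 * 1.5920
Result: 4.3698


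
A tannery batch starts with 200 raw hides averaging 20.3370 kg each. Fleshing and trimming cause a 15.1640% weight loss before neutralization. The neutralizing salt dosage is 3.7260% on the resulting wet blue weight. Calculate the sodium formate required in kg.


Total_raw = N * avg_wt = 200 * 20.3370 = 4067.4000 kg
Substrate = Total_raw * (1 - loss/100) = 4067.4000 * (1 - 15.1640/100) = 3450.6195 kg
Neutralizer = Substrate * pct / 100 = 3450.6195 * 3.7260 / 100 = 128.5701 kg


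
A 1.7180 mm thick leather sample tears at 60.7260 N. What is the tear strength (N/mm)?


Formula: Tear strength = force / thickness
Substituting: Tear strength = 60.7260 / 1.7180
Result: 35.3469 N/mm


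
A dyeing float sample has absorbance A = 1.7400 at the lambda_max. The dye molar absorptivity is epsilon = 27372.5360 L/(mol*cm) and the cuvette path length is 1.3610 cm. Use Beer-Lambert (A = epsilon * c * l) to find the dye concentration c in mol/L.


Formula: c = A / (epsilon * l)
Substituting: c = 1.7400 / (27372.5360 * 1.3610)
Result: 4.6706e-05 mol/L


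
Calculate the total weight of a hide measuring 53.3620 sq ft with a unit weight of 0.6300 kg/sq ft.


Formula: Weight = area * weight_per_sqft
Substituting: Weight = 53.3620 * 0.6300
Result: 33.6181 kg


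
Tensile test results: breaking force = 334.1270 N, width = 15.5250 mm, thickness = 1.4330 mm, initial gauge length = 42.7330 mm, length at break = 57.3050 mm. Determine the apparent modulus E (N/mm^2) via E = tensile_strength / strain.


TS = F / (w * t) = 334.1270 / (15.5250 * 1.4330) = 15.0187 N/mm^2
strain = (Lf - L0) / L0 = (57.3050 - 42.7330) / 42.7330 = 0.3410
E = TS / strain = 15.0187 / 0.3410 = 44.0431 N/mm^2


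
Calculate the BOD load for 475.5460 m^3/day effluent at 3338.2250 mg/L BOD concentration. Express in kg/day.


Formula: BOD_load = volume * conc / 1000
Substituting: BOD_load = 475.5460 * 3338.2250 / 1000
Result: 1587.4795 kg/day


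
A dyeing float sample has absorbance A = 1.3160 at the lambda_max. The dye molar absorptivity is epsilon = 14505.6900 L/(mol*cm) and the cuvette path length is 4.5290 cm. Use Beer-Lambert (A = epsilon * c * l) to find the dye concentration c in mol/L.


Formula: c = A / (epsilon * l)
Substituting: c = 1.3160 / (14505.6900 * 4.5290)
Result: 2.0032e-05 mol/L


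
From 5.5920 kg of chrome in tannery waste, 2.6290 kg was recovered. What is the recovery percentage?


Formula: Recovery = recovered / input * 100
Substituting: Recovery = 2.6290 / 5.5920 * 100
Result: 47.0136 %


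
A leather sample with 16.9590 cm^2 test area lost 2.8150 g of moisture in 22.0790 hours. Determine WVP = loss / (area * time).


Formula: WVP = loss / (area * time)
Substituting: WVP = 2.8150 / (16.9590 * 22.0790)
Result: 0.00751794 g/(cm^2*hr)


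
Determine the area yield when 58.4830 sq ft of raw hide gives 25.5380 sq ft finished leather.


Formula: Yield = finished / raw * 100
Substituting: Yield = 25.5380 / 58.4830 * 100
Result: 43.6674 %


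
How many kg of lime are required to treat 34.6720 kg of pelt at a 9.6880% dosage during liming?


Formula: Lime = substrate * pct / 100
Substituting: Lime = 34.6720 * 9.6880 / 100
Result: 3.3590 kg


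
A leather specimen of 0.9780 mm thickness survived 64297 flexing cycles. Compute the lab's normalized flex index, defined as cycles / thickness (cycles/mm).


Formula: Index = cycles / thickness
Substituting: Index = 64297 / 0.9780
Result: 65743.3538 cycles/mm


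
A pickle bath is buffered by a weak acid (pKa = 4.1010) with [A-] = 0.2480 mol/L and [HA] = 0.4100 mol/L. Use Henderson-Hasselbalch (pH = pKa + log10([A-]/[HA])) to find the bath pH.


ratio = [A-] / [HA] = 0.2480 / 0.4100 = 0.6049
log10(ratio) = -0.2183
pH = pKa + log10(ratio) = 4.1010 - 0.2183 = 3.8827


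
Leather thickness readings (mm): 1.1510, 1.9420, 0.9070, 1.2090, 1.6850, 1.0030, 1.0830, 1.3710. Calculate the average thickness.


Formula: Average = sum / n
Substituting: Average = 10.3510 / 8
Result: 1.2939 mm


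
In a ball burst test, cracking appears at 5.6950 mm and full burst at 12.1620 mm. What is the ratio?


Formula: Ratio = crack / burst
Substituting: Ratio = 5.6950 / 12.1620
Result: 0.4683


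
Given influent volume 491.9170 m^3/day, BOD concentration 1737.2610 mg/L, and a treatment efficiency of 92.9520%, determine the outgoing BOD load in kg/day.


Load_in = volume * conc / 1000 = 491.9170 * 1737.2610 / 1000 = 854.5882 kg/day
Removed = Load_in * eff / 100 = 854.5882 * 92.9520 / 100 = 794.3568 kg/day
Load_out = Load_in - Removed = 854.5882 - 794.3568 = 60.2314 kg/day


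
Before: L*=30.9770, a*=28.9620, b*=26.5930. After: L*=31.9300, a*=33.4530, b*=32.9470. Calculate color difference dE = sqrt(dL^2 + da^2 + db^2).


dL = 0.9530, da = 4.4910, db = 6.3540
dE = sqrt(0.9530^2 + 4.4910^2 + 6.3540^2) = 7.8390


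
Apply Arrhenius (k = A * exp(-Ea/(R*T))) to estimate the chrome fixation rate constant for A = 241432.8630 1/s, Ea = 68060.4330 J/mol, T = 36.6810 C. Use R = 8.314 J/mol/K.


T_K = T_C + 273.15 = 36.6810 + 273.15 = 309.8310 K
exponent = -Ea / (R * T_K) = -68060.4330 / (8.314 * 309.8310) = -26.4216
k = A * exp(exponent) = 241432.8630 * exp(-26.4216) = 8.0914e-07 1/s


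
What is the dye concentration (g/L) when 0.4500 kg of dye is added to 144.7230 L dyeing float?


Formula: Conc = dye_mass(kg) / volume(L) * 1000
Substituting: Conc = 0.4500 / 144.7230 * 1000
Result: 3.1094 g/L


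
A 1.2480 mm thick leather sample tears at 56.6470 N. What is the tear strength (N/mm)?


Formula: Tear strength = force / thickness
Substituting: Tear strength = 56.6470 / 1.2480
Result: 45.3902 N/mm


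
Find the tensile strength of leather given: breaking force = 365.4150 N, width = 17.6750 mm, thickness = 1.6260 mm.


Formula: TS = force / (width * thickness)
Substituting: TS = 365.4150 / (17.6750 * 1.6260)
Result: 12.7147 N/mm^2


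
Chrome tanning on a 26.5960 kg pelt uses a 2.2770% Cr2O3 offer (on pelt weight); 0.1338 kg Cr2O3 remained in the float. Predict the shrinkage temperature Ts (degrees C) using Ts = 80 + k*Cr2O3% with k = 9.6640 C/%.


Offered = pelt * offer_pct / 100 = 26.5960 * 2.2770 / 100 = 0.6056 kg
Uptake = offered - residual = 0.6056 - 0.1338 = 0.4718 kg
Cr2O3% on pelt = uptake / pelt * 100 = 0.4718 / 26.5960 * 100 = 1.7739 %
Ts = 80 + k * Cr2O3% = 80 + 9.6640 * 1.7739 = 97.1431 C


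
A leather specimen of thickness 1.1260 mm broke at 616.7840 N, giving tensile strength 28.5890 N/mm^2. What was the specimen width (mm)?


Formula: w = F / (TS * t)
Substituting: w = 616.7840 / (28.5890 * 1.1260)
Result: 19.1600 mm


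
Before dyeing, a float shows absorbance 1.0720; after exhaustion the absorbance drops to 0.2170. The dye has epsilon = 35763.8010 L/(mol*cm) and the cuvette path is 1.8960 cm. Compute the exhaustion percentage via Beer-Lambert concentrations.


c_initial = A_i / (epsilon * l) = 1.0720 / (35763.8010 * 1.8960) = 1.5809e-05 mol/L
c_final = A_f / (epsilon * l) = 0.2170 / (35763.8010 * 1.8960) = 3.2002e-06 mol/L
Exhaustion = (c_initial - c_final) / c_initial * 100 = (1.5809e-05 - 3.2002e-06) / 1.5809e-05 * 100 = 79.7575 %


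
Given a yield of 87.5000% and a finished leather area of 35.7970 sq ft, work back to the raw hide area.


Formula: raw = finished * 100 / yield
Substituting: raw = 35.7970 * 100 / 87.5000
Result: 40.9109 sq ft


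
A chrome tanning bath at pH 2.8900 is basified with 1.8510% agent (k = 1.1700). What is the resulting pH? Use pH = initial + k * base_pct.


Formula: pH_final = pH_initial + k * base_pct
Substituting: pH_final = 2.8900 + 1.1700 * 1.8510
Result: 5.0557


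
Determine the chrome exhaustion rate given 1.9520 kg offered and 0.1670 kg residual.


Formula: Uptake = (offered - residual) / offered * 100
Substituting: Uptake = (1.9520 - 0.1670) / 1.9520 * 100
Result: 91.4447 %


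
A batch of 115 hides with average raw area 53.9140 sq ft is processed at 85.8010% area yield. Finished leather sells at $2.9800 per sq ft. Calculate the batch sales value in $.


Raw_total = N * avg_area = 115 * 53.9140 = 6200.1100 sq ft
Finished = Raw_total * yield / 100 = 6200.1100 * 85.8010 / 100 = 5319.7564 sq ft
Value = Finished * price = 5319.7564 * 2.9800 = 15852.8740 $


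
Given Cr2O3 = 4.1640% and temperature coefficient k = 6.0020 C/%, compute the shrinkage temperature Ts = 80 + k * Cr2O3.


Formula: Ts = 80 + k * Cr2O3
Substituting: Ts = 80 + 6.0020 * 4.1640
Result: 104.9923 C


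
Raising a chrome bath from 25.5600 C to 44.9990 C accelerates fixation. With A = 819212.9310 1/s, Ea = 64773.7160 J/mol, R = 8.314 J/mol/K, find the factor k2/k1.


T1 = 25.5600 + 273.15 = 298.7100 K; T2 = 44.9990 + 273.15 = 318.1490 K
k1 = A * exp(-Ea/(R*T1)) = 819212.9310 * exp(-64773.7160/(8.314*298.7100)) = 3.8564e-06 1/s
k2 = A * exp(-Ea/(R*T2)) = 819212.9310 * exp(-64773.7160/(8.314*318.1490)) = 1.8979e-05 1/s
k2/k1 = 1.8979e-05 / 3.8564e-06 = 4.9215


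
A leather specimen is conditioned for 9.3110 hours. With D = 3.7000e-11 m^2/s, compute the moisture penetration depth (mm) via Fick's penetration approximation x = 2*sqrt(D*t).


t = 9.3110 hr * 3600 = 33519.6000 s
D * t = 3.7000e-11 * 33519.6000 = 1.2402e-06
x = 2 * sqrt(D*t) = 2 * sqrt(1.2402e-06) = 0.00222731 m = 2.2273 mm


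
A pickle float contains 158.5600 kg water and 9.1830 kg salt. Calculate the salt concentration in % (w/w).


Formula: Conc = salt / (water + salt) * 100
Substituting: Conc = 9.1830 / (158.5600 + 9.1830) * 100
Result: 5.4744 %


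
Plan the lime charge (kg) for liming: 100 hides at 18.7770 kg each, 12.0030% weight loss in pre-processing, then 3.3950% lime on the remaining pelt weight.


Total_raw = N * avg_wt = 100 * 18.7770 = 1877.7000 kg
Substrate = Total_raw * (1 - loss/100) = 1877.7000 * (1 - 12.0030/100) = 1652.3197 kg
Lime = Substrate * pct / 100 = 1652.3197 * 3.3950 / 100 = 56.0963 kg


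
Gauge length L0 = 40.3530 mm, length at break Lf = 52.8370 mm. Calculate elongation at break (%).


Formula: Elongation = (Lf - L0) / L0 * 100
Substituting: Elongation = (52.8370 - 40.3530) / 40.3530 * 100
Result: 30.9370 %


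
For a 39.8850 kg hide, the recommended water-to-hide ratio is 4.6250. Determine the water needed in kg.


Formula: Water = hide_weight * ratio
Substituting: Water = 39.8850 * 4.6250
Result: 184.4681 kg


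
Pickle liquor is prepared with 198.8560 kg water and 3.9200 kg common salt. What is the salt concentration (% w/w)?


Formula: Conc = salt / (water + salt) * 100
Substituting: Conc = 3.9200 / (198.8560 + 3.9200) * 100
Result: 1.9332 %


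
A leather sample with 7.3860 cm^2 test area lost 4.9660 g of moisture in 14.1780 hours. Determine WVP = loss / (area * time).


Formula: WVP = loss / (area * time)
Substituting: WVP = 4.9660 / (7.3860 * 14.1780)
Result: 0.0474223 g/(cm^2*hr)


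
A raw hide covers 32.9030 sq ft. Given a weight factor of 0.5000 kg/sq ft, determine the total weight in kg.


Formula: Weight = area * weight_per_sqft
Substituting: Weight = 32.9030 * 0.5000
Result: 16.4515 kg


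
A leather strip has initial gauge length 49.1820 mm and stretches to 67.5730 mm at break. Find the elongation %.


Formula: Elongation = (Lf - L0) / L0 * 100
Substituting: Elongation = (67.5730 - 49.1820) / 49.1820 * 100
Result: 37.3938 %


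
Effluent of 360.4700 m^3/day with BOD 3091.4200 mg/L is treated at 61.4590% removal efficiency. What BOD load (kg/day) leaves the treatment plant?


Load_in = volume * conc / 1000 = 360.4700 * 3091.4200 / 1000 = 1114.3642 kg/day
Removed = Load_in * eff / 100 = 1114.3642 * 61.4590 / 100 = 684.8771 kg/day
Load_out = Load_in - Removed = 1114.3642 - 684.8771 = 429.4871 kg/day


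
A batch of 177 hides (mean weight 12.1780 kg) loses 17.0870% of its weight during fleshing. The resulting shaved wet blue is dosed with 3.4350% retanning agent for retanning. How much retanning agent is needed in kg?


Total_raw = N * avg_wt = 177 * 12.1780 = 2155.5060 kg
Substrate = Total_raw * (1 - loss/100) = 2155.5060 * (1 - 17.0870/100) = 1787.1947 kg
Retan = Substrate * pct / 100 = 1787.1947 * 3.4350 / 100 = 61.3901 kg


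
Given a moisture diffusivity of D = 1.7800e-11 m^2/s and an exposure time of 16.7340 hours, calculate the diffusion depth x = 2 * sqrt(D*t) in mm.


t = 16.7340 hr * 3600 = 60242.4000 s
D * t = 1.7800e-11 * 60242.4000 = 1.0723e-06
x = 2 * sqrt(D*t) = 2 * sqrt(1.0723e-06) = 0.00207105 m = 2.0711 mm


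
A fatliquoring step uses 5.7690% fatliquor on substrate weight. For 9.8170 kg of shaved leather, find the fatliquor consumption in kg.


Formula: Fat = substrate * pct / 100
Substituting: Fat = 9.8170 * 5.7690 / 100
Result: 0.5663 kg


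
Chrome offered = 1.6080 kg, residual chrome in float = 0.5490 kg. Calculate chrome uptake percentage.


Formula: Uptake = (offered - residual) / offered * 100
Substituting: Uptake = (1.6080 - 0.5490) / 1.6080 * 100
Result: 65.8582 %


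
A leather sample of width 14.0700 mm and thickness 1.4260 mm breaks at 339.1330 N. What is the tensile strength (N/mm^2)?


Formula: TS = force / (width * thickness)
Substituting: TS = 339.1330 / (14.0700 * 1.4260)
Result: 16.9027 N/mm^2


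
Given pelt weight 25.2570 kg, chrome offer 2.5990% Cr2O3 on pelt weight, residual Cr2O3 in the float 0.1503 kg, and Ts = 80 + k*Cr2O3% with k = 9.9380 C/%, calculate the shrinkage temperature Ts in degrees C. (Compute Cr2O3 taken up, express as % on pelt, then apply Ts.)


Offered = pelt * offer_pct / 100 = 25.2570 * 2.5990 / 100 = 0.6564 kg
Uptake = offered - residual = 0.6564 - 0.1503 = 0.5061 kg
Cr2O3% on pelt = uptake / pelt * 100 = 0.5061 / 25.2570 * 100 = 2.0039 %
Ts = 80 + k * Cr2O3% = 80 + 9.9380 * 2.0039 = 99.9149 C


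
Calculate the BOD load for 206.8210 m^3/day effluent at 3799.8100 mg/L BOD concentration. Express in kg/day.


Formula: BOD_load = volume * conc / 1000
Substituting: BOD_load = 206.8210 * 3799.8100 / 1000
Result: 785.8805 kg/day


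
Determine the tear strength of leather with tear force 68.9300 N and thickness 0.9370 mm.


Formula: Tear strength = force / thickness
Substituting: Tear strength = 68.9300 / 0.9370
Result: 73.5646 N/mm


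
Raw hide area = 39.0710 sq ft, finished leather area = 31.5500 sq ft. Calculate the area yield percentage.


Formula: Yield = finished / raw * 100
Substituting: Yield = 31.5500 / 39.0710 * 100
Result: 80.7504 %


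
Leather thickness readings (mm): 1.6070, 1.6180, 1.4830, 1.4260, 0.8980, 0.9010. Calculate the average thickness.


Formula: Average = sum / n
Substituting: Average = 7.9330 / 6
Result: 1.3222 mm


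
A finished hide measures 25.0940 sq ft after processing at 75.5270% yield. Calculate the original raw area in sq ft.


Formula: raw = finished * 100 / yield
Substituting: raw = 25.0940 * 100 / 75.5270
Result: 33.2252 sq ft


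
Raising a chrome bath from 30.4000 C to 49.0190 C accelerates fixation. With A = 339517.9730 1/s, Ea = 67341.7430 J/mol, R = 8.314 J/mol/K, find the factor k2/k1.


T1 = 30.4000 + 273.15 = 303.5500 K; T2 = 49.0190 + 273.15 = 322.1690 K
k1 = A * exp(-Ea/(R*T1)) = 339517.9730 * exp(-67341.7430/(8.314*303.5500)) = 8.7565e-07 1/s
k2 = A * exp(-Ea/(R*T2)) = 339517.9730 * exp(-67341.7430/(8.314*322.1690)) = 4.0932e-06 1/s
k2/k1 = 4.0932e-06 / 8.7565e-07 = 4.6745


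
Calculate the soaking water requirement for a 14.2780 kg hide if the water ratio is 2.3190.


Formula: Water = hide_weight * ratio
Substituting: Water = 14.2780 * 2.3190
Result: 33.1107 kg


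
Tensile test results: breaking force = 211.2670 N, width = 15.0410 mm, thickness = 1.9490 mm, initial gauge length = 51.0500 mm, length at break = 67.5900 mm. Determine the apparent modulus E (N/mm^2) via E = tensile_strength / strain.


TS = F / (w * t) = 211.2670 / (15.0410 * 1.9490) = 7.2068 N/mm^2
strain = (Lf - L0) / L0 = (67.5900 - 51.0500) / 51.0500 = 0.3240
E = TS / strain = 7.2068 / 0.3240 = 22.2435 N/mm^2


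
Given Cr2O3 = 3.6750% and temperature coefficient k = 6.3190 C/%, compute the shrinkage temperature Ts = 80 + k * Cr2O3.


Formula: Ts = 80 + k * Cr2O3
Substituting: Ts = 80 + 6.3190 * 3.6750
Result: 103.2223 C


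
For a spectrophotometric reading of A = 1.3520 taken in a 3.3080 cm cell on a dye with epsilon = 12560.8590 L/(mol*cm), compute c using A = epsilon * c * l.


Formula: c = A / (epsilon * l)
Substituting: c = 1.3520 / (12560.8590 * 3.3080)
Result: 3.2538e-05 mol/L


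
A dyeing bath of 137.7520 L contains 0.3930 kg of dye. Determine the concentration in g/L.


Formula: Conc = dye_mass(kg) / volume(L) * 1000
Substituting: Conc = 0.3930 / 137.7520 * 1000
Result: 2.8530 g/L


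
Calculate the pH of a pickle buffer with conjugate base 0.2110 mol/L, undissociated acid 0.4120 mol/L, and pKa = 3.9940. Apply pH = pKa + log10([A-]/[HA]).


ratio = [A-] / [HA] = 0.2110 / 0.4120 = 0.5121
log10(ratio) = -0.2906
pH = pKa + log10(ratio) = 3.9940 - 0.2906 = 3.7034


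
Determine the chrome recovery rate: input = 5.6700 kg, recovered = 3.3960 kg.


Formula: Recovery = recovered / input * 100
Substituting: Recovery = 3.3960 / 5.6700 * 100
Result: 59.8942 %


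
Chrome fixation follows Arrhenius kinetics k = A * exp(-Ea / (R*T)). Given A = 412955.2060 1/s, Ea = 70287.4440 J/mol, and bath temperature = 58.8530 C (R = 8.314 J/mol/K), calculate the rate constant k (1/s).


T_K = T_C + 273.15 = 58.8530 + 273.15 = 332.0030 K
exponent = -Ea / (R * T_K) = -70287.4440 / (8.314 * 332.0030) = -25.4639
k = A * exp(exponent) = 412955.2060 * exp(-25.4639) = 3.6062e-06 1/s


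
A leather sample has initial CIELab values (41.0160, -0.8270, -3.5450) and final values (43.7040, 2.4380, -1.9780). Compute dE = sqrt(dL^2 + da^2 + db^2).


dL = 2.6880, da = 3.2650, db = 1.5670
dE = sqrt(2.6880^2 + 3.2650^2 + 1.5670^2) = 4.5101


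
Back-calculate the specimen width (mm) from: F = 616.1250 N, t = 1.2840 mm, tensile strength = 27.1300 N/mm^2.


Formula: w = F / (TS * t)
Substituting: w = 616.1250 / (27.1300 * 1.2840)
Result: 17.6870 mm


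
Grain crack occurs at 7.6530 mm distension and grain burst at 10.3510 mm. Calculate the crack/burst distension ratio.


Formula: Ratio = crack / burst
Substituting: Ratio = 7.6530 / 10.3510
Result: 0.7393


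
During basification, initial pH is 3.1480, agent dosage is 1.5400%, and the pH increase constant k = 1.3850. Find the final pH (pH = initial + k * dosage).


Formula: pH_final = pH_initial + k * base_pct
Substituting: pH_final = 3.1480 + 1.3850 * 1.5400
Result: 5.2809


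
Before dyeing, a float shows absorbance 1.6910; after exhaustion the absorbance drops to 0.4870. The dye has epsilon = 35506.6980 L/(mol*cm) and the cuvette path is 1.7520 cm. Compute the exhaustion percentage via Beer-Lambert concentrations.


c_initial = A_i / (epsilon * l) = 1.6910 / (35506.6980 * 1.7520) = 2.7183e-05 mol/L
c_final = A_f / (epsilon * l) = 0.4870 / (35506.6980 * 1.7520) = 7.8286e-06 mol/L
Exhaustion = (c_initial - c_final) / c_initial * 100 = (2.7183e-05 - 7.8286e-06) / 2.7183e-05 * 100 = 71.2005 %


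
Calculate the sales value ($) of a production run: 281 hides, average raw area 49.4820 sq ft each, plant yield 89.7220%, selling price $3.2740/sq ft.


Raw_total = N * avg_area = 281 * 49.4820 = 13904.4420 sq ft
Finished = Raw_total * yield / 100 = 13904.4420 * 89.7220 / 100 = 12475.3435 sq ft
Value = Finished * price = 12475.3435 * 3.2740 = 40844.2745 $


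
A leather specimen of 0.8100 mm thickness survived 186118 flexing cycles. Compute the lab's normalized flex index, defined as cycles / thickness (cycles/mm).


Formula: Index = cycles / thickness
Substituting: Index = 186118 / 0.8100
Result: 229775.3086 cycles/mm


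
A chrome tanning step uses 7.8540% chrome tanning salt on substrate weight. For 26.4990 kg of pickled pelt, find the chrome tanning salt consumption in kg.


Formula: Chrome = substrate * pct / 100
Substituting: Chrome = 26.4990 * 7.8540 / 100
Result: 2.0812 kg


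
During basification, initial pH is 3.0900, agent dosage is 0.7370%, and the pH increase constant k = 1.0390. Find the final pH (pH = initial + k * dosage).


Formula: pH_final = pH_initial + k * base_pct
Substituting: pH_final = 3.0900 + 1.0390 * 0.7370
Result: 3.8557


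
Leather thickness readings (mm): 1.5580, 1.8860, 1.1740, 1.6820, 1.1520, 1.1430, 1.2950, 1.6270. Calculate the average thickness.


Formula: Average = sum / n
Substituting: Average = 11.5170 / 8
Result: 1.4396 mm


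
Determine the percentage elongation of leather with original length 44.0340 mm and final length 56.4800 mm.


Formula: Elongation = (Lf - L0) / L0 * 100
Substituting: Elongation = (56.4800 - 44.0340) / 44.0340 * 100
Result: 28.2645 %


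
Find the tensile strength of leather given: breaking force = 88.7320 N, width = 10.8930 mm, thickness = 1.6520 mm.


Formula: TS = force / (width * thickness)
Substituting: TS = 88.7320 / (10.8930 * 1.6520)
Result: 4.9309 N/mm^2


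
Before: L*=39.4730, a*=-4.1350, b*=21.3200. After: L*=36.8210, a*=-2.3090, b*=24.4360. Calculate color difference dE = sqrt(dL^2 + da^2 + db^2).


dL = -2.6520, da = 1.8260, db = 3.1160
dE = sqrt((-2.6520)^2 + 1.8260^2 + 3.1160^2) = 4.4807


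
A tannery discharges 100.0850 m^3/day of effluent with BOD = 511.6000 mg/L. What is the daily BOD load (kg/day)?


Formula: BOD_load = volume * conc / 1000
Substituting: BOD_load = 100.0850 * 511.6000 / 1000
Result: 51.2035 kg/day


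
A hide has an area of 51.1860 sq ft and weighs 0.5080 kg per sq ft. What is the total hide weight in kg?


Formula: Weight = area * weight_per_sqft
Substituting: Weight = 51.1860 * 0.5080
Result: 26.0025 kg


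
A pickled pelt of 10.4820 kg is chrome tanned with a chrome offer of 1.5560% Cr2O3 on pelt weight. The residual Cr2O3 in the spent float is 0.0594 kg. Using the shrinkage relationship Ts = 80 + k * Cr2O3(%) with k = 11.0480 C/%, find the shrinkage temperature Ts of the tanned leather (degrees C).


Offered = pelt * offer_pct / 100 = 10.4820 * 1.5560 / 100 = 0.1631 kg
Uptake = offered - residual = 0.1631 - 0.0594 = 0.1037 kg
Cr2O3% on pelt = uptake / pelt * 100 = 0.1037 / 10.4820 * 100 = 0.9893 %
Ts = 80 + k * Cr2O3% = 80 + 11.0480 * 0.9893 = 90.9299 C


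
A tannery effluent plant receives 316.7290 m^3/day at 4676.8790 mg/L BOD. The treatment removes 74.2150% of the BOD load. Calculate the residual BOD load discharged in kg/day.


Load_in = volume * conc / 1000 = 316.7290 * 4676.8790 / 1000 = 1481.3032 kg/day
Removed = Load_in * eff / 100 = 1481.3032 * 74.2150 / 100 = 1099.3492 kg/day
Load_out = Load_in - Removed = 1481.3032 - 1099.3492 = 381.9540 kg/day


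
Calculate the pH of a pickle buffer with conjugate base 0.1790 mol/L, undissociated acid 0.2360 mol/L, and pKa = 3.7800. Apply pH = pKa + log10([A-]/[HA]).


ratio = [A-] / [HA] = 0.1790 / 0.2360 = 0.7585
log10(ratio) = -0.1201
pH = pKa + log10(ratio) = 3.7800 - 0.1201 = 3.6599


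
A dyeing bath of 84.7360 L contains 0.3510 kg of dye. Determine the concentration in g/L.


Formula: Conc = dye_mass(kg) / volume(L) * 1000
Substituting: Conc = 0.3510 / 84.7360 * 1000
Result: 4.1423 g/L


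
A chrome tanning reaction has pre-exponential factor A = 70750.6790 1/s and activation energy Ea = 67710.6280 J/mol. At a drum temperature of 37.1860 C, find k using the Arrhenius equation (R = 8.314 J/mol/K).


T_K = T_C + 273.15 = 37.1860 + 273.15 = 310.3360 K
exponent = -Ea / (R * T_K) = -67710.6280 / (8.314 * 310.3360) = -26.2431
k = A * exp(exponent) = 70750.6790 * exp(-26.2431) = 2.8347e-07 1/s


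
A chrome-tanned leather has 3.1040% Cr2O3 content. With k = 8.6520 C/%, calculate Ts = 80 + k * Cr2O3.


Formula: Ts = 80 + k * Cr2O3
Substituting: Ts = 80 + 8.6520 * 3.1040
Result: 106.8558 C


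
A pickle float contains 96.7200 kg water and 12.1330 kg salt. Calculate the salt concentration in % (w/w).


Formula: Conc = salt / (water + salt) * 100
Substituting: Conc = 12.1330 / (96.7200 + 12.1330) * 100
Result: 11.1462 %


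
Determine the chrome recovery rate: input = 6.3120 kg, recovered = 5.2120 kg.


Formula: Recovery = recovered / input * 100
Substituting: Recovery = 5.2120 / 6.3120 * 100
Result: 82.5729 %


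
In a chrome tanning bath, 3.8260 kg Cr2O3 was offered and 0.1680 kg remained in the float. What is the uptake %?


Formula: Uptake = (offered - residual) / offered * 100
Substituting: Uptake = (3.8260 - 0.1680) / 3.8260 * 100
Result: 95.6090 %


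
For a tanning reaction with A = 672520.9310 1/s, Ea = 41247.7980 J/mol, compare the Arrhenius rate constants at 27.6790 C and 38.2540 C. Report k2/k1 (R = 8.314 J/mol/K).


T1 = 27.6790 + 273.15 = 300.8290 K; T2 = 38.2540 + 273.15 = 311.4040 K
k1 = A * exp(-Ea/(R*T1)) = 672520.9310 * exp(-41247.7980/(8.314*300.8290)) = 0.0462763 1/s
k2 = A * exp(-Ea/(R*T2)) = 672520.9310 * exp(-41247.7980/(8.314*311.4040)) = 0.0810188 1/s
k2/k1 = 0.0810188 / 0.0462763 = 1.7508


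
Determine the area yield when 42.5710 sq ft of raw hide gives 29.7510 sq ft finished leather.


Formula: Yield = finished / raw * 100
Substituting: Yield = 29.7510 / 42.5710 * 100
Result: 69.8856 %


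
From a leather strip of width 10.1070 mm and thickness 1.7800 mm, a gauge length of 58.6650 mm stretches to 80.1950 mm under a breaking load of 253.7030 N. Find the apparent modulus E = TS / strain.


TS = F / (w * t) = 253.7030 / (10.1070 * 1.7800) = 14.1021 N/mm^2
strain = (Lf - L0) / L0 = (80.1950 - 58.6650) / 58.6650 = 0.3670
E = TS / strain = 14.1021 / 0.3670 = 38.4254 N/mm^2


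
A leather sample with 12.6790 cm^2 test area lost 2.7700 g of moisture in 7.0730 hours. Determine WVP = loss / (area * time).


Formula: WVP = loss / (area * time)
Substituting: WVP = 2.7700 / (12.6790 * 7.0730)
Result: 0.0308881 g/(cm^2*hr)


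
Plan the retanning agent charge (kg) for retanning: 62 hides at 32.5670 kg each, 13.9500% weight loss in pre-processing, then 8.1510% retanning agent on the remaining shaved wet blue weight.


Total_raw = N * avg_wt = 62 * 32.5670 = 2019.1540 kg
Substrate = Total_raw * (1 - loss/100) = 2019.1540 * (1 - 13.9500/100) = 1737.4820 kg
Retan = Substrate * pct / 100 = 1737.4820 * 8.1510 / 100 = 141.6222 kg


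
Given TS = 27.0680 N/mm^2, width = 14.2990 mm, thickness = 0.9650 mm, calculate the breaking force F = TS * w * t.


Formula: F = TS * w * t
Substituting: F = 27.0680 * 14.2990 * 0.9650
Result: 373.4987 N


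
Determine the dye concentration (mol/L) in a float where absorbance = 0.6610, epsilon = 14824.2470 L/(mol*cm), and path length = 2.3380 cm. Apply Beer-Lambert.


Formula: c = A / (epsilon * l)
Substituting: c = 0.6610 / (14824.2470 * 2.3380)
Result: 1.9071e-05 mol/L


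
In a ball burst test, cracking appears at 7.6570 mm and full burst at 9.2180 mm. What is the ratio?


Formula: Ratio = crack / burst
Substituting: Ratio = 7.6570 / 9.2180
Result: 0.8307


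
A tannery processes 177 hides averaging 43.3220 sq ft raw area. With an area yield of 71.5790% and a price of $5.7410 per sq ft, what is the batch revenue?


Raw_total = N * avg_area = 177 * 43.3220 = 7667.9940 sq ft
Finished = Raw_total * yield / 100 = 7667.9940 * 71.5790 / 100 = 5488.6734 sq ft
Value = Finished * price = 5488.6734 * 5.7410 = 31510.4741 $


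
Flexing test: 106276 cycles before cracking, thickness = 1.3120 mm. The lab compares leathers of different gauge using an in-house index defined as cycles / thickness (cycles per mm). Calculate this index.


Formula: Index = cycles / thickness
Substituting: Index = 106276 / 1.3120
Result: 81003.0488 cycles/mm


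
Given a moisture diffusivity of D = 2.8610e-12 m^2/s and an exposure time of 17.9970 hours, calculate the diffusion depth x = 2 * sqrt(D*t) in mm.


t = 17.9970 hr * 3600 = 64789.2000 s
D * t = 2.8610e-12 * 64789.2000 = 1.8536e-07
x = 2 * sqrt(D*t) = 2 * sqrt(1.8536e-07) = 8.6107e-04 m = 0.8611 mm


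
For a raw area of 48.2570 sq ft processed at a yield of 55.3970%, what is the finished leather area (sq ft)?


Formula: finished = raw * yield / 100
Substituting: finished = 48.2570 * 55.3970 / 100
Result: 26.7329 sq ft


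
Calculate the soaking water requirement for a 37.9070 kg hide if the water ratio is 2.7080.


Formula: Water = hide_weight * ratio
Substituting: Water = 37.9070 * 2.7080
Result: 102.6522 kg


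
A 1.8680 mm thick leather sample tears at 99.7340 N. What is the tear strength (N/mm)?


Formula: Tear strength = force / thickness
Substituting: Tear strength = 99.7340 / 1.8680
Result: 53.3908 N/mm


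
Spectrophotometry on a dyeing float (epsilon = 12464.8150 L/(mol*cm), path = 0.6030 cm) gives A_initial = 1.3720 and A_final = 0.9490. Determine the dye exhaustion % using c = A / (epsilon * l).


c_initial = A_i / (epsilon * l) = 1.3720 / (12464.8150 * 0.6030) = 1.8254e-04 mol/L
c_final = A_f / (epsilon * l) = 0.9490 / (12464.8150 * 0.6030) = 1.2626e-04 mol/L
Exhaustion = (c_initial - c_final) / c_initial * 100 = (1.8254e-04 - 1.2626e-04) / 1.8254e-04 * 100 = 30.8309 %


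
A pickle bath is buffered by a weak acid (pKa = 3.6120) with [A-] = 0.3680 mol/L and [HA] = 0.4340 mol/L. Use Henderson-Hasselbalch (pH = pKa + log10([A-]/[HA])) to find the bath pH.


ratio = [A-] / [HA] = 0.3680 / 0.4340 = 0.8479
log10(ratio) = -0.0716419
pH = pKa + log10(ratio) = 3.6120 - 0.0716419 = 3.5404


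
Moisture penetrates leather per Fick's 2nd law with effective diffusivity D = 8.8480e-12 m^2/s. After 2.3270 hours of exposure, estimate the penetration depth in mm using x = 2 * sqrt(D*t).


t = 2.3270 hr * 3600 = 8377.2000 s
D * t = 8.8480e-12 * 8377.2000 = 7.4121e-08
x = 2 * sqrt(D*t) = 2 * sqrt(7.4121e-08) = 5.4451e-04 m = 0.5445 mm


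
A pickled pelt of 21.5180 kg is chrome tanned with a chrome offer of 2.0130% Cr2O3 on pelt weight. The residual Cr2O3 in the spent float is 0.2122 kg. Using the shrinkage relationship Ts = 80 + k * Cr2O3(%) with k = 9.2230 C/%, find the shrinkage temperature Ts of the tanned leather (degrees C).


Offered = pelt * offer_pct / 100 = 21.5180 * 2.0130 / 100 = 0.4332 kg
Uptake = offered - residual = 0.4332 - 0.2122 = 0.2210 kg
Cr2O3% on pelt = uptake / pelt * 100 = 0.2210 / 21.5180 * 100 = 1.0268 %
Ts = 80 + k * Cr2O3% = 80 + 9.2230 * 1.0268 = 89.4706 C


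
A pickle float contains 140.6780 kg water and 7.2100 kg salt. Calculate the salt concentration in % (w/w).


Formula: Conc = salt / (water + salt) * 100
Substituting: Conc = 7.2100 / (140.6780 + 7.2100) * 100
Result: 4.8753 %


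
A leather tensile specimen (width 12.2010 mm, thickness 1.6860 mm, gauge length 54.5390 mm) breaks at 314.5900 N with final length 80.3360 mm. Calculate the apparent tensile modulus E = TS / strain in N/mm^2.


TS = F / (w * t) = 314.5900 / (12.2010 * 1.6860) = 15.2930 N/mm^2
strain = (Lf - L0) / L0 = (80.3360 - 54.5390) / 54.5390 = 0.4730
E = TS / strain = 15.2930 / 0.4730 = 32.3318 N/mm^2


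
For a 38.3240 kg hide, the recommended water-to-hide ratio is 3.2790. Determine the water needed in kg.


Formula: Water = hide_weight * ratio
Substituting: Water = 38.3240 * 3.2790
Result: 125.6644 kg


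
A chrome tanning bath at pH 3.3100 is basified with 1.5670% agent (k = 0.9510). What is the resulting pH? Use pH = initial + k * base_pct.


Formula: pH_final = pH_initial + k * base_pct
Substituting: pH_final = 3.3100 + 0.9510 * 1.5670
Result: 4.8002


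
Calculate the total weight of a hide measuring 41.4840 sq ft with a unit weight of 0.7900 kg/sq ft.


Formula: Weight = area * weight_per_sqft
Substituting: Weight = 41.4840 * 0.7900
Result: 32.7724 kg


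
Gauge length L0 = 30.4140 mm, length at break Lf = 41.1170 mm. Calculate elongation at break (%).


Formula: Elongation = (Lf - L0) / L0 * 100
Substituting: Elongation = (41.1170 - 30.4140) / 30.4140 * 100
Result: 35.1910 %


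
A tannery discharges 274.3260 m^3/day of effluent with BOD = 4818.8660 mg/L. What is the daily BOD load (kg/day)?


Formula: BOD_load = volume * conc / 1000
Substituting: BOD_load = 274.3260 * 4818.8660 / 1000
Result: 1321.9402 kg/day


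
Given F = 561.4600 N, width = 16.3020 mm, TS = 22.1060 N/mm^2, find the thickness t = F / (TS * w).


Formula: t = F / (TS * w)
Substituting: t = 561.4600 / (22.1060 * 16.3020)
Result: 1.5580 mm


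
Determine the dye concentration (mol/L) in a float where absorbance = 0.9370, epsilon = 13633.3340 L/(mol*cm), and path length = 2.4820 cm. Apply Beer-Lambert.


Formula: c = A / (epsilon * l)
Substituting: c = 0.9370 / (13633.3340 * 2.4820)
Result: 2.7691e-05 mol/L


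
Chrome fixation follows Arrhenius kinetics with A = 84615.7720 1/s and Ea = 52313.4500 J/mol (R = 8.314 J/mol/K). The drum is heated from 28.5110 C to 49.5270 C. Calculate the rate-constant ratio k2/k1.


T1 = 28.5110 + 273.15 = 301.6610 K; T2 = 49.5270 + 273.15 = 322.6770 K
k1 = A * exp(-Ea/(R*T1)) = 84615.7720 * exp(-52313.4500/(8.314*301.6610)) = 7.3909e-05 1/s
k2 = A * exp(-Ea/(R*T2)) = 84615.7720 * exp(-52313.4500/(8.314*322.6770)) = 2.8754e-04 1/s
k2/k1 = 2.8754e-04 / 7.3909e-05 = 3.8904


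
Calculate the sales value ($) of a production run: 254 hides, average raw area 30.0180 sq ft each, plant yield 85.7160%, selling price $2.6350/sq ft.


Raw_total = N * avg_area = 254 * 30.0180 = 7624.5720 sq ft
Finished = Raw_total * yield / 100 = 7624.5720 * 85.7160 / 100 = 6535.4781 sq ft
Value = Finished * price = 6535.4781 * 2.6350 = 17220.9849 $


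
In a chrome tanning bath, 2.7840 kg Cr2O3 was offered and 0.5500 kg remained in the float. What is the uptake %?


Formula: Uptake = (offered - residual) / offered * 100
Substituting: Uptake = (2.7840 - 0.5500) / 2.7840 * 100
Result: 80.2443 %


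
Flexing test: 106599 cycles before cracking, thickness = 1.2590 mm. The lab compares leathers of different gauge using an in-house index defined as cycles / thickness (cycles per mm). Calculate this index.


Formula: Index = cycles / thickness
Substituting: Index = 106599 / 1.2590
Result: 84669.5790 cycles/mm


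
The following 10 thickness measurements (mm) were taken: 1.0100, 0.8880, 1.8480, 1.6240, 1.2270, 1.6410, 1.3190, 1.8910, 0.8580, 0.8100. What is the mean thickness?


Formula: Average = sum / n
Substituting: Average = 13.1160 / 10
Result: 1.3116 mm


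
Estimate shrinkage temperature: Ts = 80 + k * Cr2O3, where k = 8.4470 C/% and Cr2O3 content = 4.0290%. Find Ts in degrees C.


Formula: Ts = 80 + k * Cr2O3
Substituting: Ts = 80 + 8.4470 * 4.0290
Result: 114.0330 C


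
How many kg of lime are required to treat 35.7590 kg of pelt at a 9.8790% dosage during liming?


Formula: Lime = substrate * pct / 100
Substituting: Lime = 35.7590 * 9.8790 / 100
Result: 3.5326 kg


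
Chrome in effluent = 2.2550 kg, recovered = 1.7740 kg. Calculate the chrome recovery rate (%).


Formula: Recovery = recovered / input * 100
Substituting: Recovery = 1.7740 / 2.2550 * 100
Result: 78.6696 %


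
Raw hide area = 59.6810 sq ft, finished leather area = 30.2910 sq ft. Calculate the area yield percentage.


Formula: Yield = finished / raw * 100
Substituting: Yield = 30.2910 / 59.6810 * 100
Result: 50.7548 %


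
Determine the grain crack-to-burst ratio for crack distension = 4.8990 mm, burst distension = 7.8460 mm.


Formula: Ratio = crack / burst
Substituting: Ratio = 4.8990 / 7.8460
Result: 0.6244


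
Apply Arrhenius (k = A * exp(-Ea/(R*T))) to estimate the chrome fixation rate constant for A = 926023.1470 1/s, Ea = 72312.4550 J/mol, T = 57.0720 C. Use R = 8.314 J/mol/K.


T_K = T_C + 273.15 = 57.0720 + 273.15 = 330.2220 K
exponent = -Ea / (R * T_K) = -72312.4550 / (8.314 * 330.2220) = -26.3389
k = A * exp(exponent) = 926023.1470 * exp(-26.3389) = 3.3713e-06 1/s


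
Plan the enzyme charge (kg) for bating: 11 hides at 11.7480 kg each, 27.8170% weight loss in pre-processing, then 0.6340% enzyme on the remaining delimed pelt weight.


Total_raw = N * avg_wt = 11 * 11.7480 = 129.2280 kg
Substrate = Total_raw * (1 - loss/100) = 129.2280 * (1 - 27.8170/100) = 93.2806 kg
Enzyme = Substrate * pct / 100 = 93.2806 * 0.6340 / 100 = 0.5914 kg


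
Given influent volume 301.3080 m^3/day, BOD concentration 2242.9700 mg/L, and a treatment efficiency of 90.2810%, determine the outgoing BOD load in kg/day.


Load_in = volume * conc / 1000 = 301.3080 * 2242.9700 / 1000 = 675.8248 kg/day
Removed = Load_in * eff / 100 = 675.8248 * 90.2810 / 100 = 610.1414 kg/day
Load_out = Load_in - Removed = 675.8248 - 610.1414 = 65.6834 kg/day
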